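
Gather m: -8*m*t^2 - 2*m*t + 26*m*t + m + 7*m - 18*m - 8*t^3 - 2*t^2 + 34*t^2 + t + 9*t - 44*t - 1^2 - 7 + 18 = m*(-8*t^2 + 24*t - 10) - 8*t^3 + 32*t^2 - 34*t + 10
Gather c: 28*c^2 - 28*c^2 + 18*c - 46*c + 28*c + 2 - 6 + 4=0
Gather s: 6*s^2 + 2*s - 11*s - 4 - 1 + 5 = 6*s^2 - 9*s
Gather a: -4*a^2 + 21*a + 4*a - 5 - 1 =-4*a^2 + 25*a - 6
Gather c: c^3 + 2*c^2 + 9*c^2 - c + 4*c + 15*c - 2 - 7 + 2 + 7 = c^3 + 11*c^2 + 18*c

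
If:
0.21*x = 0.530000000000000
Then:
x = 2.52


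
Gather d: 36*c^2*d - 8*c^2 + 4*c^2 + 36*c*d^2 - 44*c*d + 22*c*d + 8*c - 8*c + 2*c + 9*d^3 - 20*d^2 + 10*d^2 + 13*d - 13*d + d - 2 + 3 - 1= -4*c^2 + 2*c + 9*d^3 + d^2*(36*c - 10) + d*(36*c^2 - 22*c + 1)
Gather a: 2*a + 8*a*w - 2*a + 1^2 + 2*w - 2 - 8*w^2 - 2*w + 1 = 8*a*w - 8*w^2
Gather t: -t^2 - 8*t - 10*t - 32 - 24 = -t^2 - 18*t - 56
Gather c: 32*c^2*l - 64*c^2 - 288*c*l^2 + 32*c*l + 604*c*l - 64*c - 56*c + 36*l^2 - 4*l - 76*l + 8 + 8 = c^2*(32*l - 64) + c*(-288*l^2 + 636*l - 120) + 36*l^2 - 80*l + 16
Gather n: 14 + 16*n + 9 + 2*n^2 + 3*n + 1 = 2*n^2 + 19*n + 24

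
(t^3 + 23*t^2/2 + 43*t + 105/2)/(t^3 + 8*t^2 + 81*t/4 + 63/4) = 2*(t + 5)/(2*t + 3)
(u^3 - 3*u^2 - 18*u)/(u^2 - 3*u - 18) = u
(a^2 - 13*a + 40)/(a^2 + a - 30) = (a - 8)/(a + 6)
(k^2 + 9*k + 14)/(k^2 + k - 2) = (k + 7)/(k - 1)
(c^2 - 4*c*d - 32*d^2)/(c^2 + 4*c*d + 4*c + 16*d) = (c - 8*d)/(c + 4)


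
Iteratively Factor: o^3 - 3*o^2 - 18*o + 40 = (o - 2)*(o^2 - o - 20) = (o - 5)*(o - 2)*(o + 4)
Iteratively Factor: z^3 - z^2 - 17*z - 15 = (z + 1)*(z^2 - 2*z - 15) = (z - 5)*(z + 1)*(z + 3)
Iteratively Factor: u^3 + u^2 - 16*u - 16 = (u - 4)*(u^2 + 5*u + 4) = (u - 4)*(u + 4)*(u + 1)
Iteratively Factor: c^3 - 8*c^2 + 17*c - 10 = (c - 1)*(c^2 - 7*c + 10) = (c - 2)*(c - 1)*(c - 5)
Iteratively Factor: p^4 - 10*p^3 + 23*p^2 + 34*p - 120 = (p - 5)*(p^3 - 5*p^2 - 2*p + 24) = (p - 5)*(p - 4)*(p^2 - p - 6) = (p - 5)*(p - 4)*(p + 2)*(p - 3)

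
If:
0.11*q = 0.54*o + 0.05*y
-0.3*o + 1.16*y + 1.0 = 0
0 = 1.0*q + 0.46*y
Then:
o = 0.15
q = 0.38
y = -0.82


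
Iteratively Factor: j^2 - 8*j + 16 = (j - 4)*(j - 4)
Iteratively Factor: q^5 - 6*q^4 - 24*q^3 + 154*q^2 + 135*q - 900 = (q + 3)*(q^4 - 9*q^3 + 3*q^2 + 145*q - 300) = (q + 3)*(q + 4)*(q^3 - 13*q^2 + 55*q - 75) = (q - 5)*(q + 3)*(q + 4)*(q^2 - 8*q + 15) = (q - 5)^2*(q + 3)*(q + 4)*(q - 3)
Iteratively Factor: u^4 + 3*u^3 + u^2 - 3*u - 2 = (u - 1)*(u^3 + 4*u^2 + 5*u + 2) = (u - 1)*(u + 1)*(u^2 + 3*u + 2) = (u - 1)*(u + 1)^2*(u + 2)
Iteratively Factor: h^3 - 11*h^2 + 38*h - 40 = (h - 5)*(h^2 - 6*h + 8) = (h - 5)*(h - 4)*(h - 2)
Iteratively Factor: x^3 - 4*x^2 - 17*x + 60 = (x - 5)*(x^2 + x - 12) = (x - 5)*(x - 3)*(x + 4)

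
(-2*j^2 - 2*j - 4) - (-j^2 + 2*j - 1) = -j^2 - 4*j - 3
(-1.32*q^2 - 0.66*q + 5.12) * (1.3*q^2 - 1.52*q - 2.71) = -1.716*q^4 + 1.1484*q^3 + 11.2364*q^2 - 5.9938*q - 13.8752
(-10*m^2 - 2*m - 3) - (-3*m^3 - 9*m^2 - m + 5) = 3*m^3 - m^2 - m - 8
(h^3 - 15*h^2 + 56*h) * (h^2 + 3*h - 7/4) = h^5 - 12*h^4 + 37*h^3/4 + 777*h^2/4 - 98*h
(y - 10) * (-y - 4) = -y^2 + 6*y + 40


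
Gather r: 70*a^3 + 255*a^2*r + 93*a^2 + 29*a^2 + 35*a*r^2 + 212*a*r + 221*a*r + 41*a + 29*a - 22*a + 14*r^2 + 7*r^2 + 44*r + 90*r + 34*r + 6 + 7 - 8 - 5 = 70*a^3 + 122*a^2 + 48*a + r^2*(35*a + 21) + r*(255*a^2 + 433*a + 168)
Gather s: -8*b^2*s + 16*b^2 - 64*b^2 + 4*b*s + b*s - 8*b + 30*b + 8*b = -48*b^2 + 30*b + s*(-8*b^2 + 5*b)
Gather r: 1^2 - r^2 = 1 - r^2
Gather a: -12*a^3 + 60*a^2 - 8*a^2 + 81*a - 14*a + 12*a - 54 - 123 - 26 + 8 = -12*a^3 + 52*a^2 + 79*a - 195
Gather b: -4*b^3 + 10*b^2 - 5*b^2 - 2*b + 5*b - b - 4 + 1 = -4*b^3 + 5*b^2 + 2*b - 3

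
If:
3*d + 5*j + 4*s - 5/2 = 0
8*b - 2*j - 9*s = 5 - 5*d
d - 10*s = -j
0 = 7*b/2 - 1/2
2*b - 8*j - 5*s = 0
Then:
No Solution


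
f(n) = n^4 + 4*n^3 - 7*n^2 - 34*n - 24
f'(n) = 4*n^3 + 12*n^2 - 14*n - 34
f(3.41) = 72.48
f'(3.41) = 216.40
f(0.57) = -44.81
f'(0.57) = -37.34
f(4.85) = 656.09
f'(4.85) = 636.71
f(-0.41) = -11.48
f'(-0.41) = -26.52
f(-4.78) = 63.77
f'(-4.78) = -129.76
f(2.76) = -29.04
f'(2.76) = 102.87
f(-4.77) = 62.48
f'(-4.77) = -128.31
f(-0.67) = -5.36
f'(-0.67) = -20.44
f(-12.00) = 13200.00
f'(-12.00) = -5050.00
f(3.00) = 0.00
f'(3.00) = 140.00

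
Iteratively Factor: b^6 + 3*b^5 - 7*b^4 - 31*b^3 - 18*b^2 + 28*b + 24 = (b + 2)*(b^5 + b^4 - 9*b^3 - 13*b^2 + 8*b + 12) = (b + 1)*(b + 2)*(b^4 - 9*b^2 - 4*b + 12) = (b + 1)*(b + 2)^2*(b^3 - 2*b^2 - 5*b + 6) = (b + 1)*(b + 2)^3*(b^2 - 4*b + 3) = (b - 1)*(b + 1)*(b + 2)^3*(b - 3)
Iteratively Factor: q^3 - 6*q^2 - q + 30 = (q - 3)*(q^2 - 3*q - 10) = (q - 3)*(q + 2)*(q - 5)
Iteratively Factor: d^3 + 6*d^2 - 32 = (d + 4)*(d^2 + 2*d - 8) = (d - 2)*(d + 4)*(d + 4)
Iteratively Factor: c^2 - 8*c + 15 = (c - 5)*(c - 3)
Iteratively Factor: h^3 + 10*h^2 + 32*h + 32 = (h + 4)*(h^2 + 6*h + 8) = (h + 2)*(h + 4)*(h + 4)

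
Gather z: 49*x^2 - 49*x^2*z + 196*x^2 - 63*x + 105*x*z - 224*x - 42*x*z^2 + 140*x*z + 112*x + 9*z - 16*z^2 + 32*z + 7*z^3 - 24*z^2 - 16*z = 245*x^2 - 175*x + 7*z^3 + z^2*(-42*x - 40) + z*(-49*x^2 + 245*x + 25)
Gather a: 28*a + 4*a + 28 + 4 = 32*a + 32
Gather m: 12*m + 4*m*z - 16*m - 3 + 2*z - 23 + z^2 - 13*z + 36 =m*(4*z - 4) + z^2 - 11*z + 10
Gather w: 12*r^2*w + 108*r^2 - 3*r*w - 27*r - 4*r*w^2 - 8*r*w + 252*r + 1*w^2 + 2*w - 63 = 108*r^2 + 225*r + w^2*(1 - 4*r) + w*(12*r^2 - 11*r + 2) - 63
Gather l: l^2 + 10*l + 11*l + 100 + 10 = l^2 + 21*l + 110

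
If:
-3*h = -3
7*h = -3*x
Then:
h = 1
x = -7/3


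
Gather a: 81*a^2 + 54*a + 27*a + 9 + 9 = 81*a^2 + 81*a + 18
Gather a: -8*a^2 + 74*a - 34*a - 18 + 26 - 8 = -8*a^2 + 40*a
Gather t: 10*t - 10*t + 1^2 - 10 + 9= 0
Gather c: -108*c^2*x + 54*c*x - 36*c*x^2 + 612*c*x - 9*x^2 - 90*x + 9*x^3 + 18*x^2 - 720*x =-108*c^2*x + c*(-36*x^2 + 666*x) + 9*x^3 + 9*x^2 - 810*x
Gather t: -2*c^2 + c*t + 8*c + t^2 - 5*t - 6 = -2*c^2 + 8*c + t^2 + t*(c - 5) - 6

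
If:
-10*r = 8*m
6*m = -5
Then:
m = -5/6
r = 2/3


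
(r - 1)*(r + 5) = r^2 + 4*r - 5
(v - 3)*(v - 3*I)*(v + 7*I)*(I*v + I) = I*v^4 - 4*v^3 - 2*I*v^3 + 8*v^2 + 18*I*v^2 + 12*v - 42*I*v - 63*I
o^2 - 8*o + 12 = (o - 6)*(o - 2)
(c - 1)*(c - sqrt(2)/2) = c^2 - c - sqrt(2)*c/2 + sqrt(2)/2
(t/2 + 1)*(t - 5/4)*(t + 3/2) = t^3/2 + 9*t^2/8 - 11*t/16 - 15/8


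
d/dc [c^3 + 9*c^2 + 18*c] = 3*c^2 + 18*c + 18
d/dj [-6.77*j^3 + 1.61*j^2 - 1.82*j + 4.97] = -20.31*j^2 + 3.22*j - 1.82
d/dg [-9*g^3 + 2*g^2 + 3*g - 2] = -27*g^2 + 4*g + 3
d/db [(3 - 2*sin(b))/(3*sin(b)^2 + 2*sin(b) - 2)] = 2*(3*sin(b)^2 - 9*sin(b) - 1)*cos(b)/(3*sin(b)^2 + 2*sin(b) - 2)^2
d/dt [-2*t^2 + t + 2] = 1 - 4*t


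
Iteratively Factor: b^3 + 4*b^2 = (b)*(b^2 + 4*b) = b^2*(b + 4)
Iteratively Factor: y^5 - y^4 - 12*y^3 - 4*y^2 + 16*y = (y + 2)*(y^4 - 3*y^3 - 6*y^2 + 8*y) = (y - 4)*(y + 2)*(y^3 + y^2 - 2*y) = (y - 4)*(y + 2)^2*(y^2 - y) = (y - 4)*(y - 1)*(y + 2)^2*(y)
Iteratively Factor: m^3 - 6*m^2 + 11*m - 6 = (m - 3)*(m^2 - 3*m + 2) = (m - 3)*(m - 1)*(m - 2)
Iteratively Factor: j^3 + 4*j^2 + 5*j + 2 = (j + 1)*(j^2 + 3*j + 2) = (j + 1)*(j + 2)*(j + 1)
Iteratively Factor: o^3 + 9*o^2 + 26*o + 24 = (o + 4)*(o^2 + 5*o + 6) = (o + 3)*(o + 4)*(o + 2)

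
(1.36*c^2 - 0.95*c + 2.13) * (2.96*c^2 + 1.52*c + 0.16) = 4.0256*c^4 - 0.7448*c^3 + 5.0784*c^2 + 3.0856*c + 0.3408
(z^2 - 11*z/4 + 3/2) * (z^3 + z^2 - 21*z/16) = z^5 - 7*z^4/4 - 41*z^3/16 + 327*z^2/64 - 63*z/32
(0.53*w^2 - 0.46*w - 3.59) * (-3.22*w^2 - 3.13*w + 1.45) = -1.7066*w^4 - 0.1777*w^3 + 13.7681*w^2 + 10.5697*w - 5.2055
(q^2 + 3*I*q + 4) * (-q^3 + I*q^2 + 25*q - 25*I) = -q^5 - 2*I*q^4 + 18*q^3 + 54*I*q^2 + 175*q - 100*I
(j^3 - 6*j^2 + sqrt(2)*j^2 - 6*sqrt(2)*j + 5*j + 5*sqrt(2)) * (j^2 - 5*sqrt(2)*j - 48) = j^5 - 6*j^4 - 4*sqrt(2)*j^4 - 53*j^3 + 24*sqrt(2)*j^3 - 68*sqrt(2)*j^2 + 348*j^2 - 290*j + 288*sqrt(2)*j - 240*sqrt(2)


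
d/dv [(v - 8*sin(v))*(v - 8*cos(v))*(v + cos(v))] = -(v - 8*sin(v))*(v - 8*cos(v))*(sin(v) - 1) + (v - 8*sin(v))*(v + cos(v))*(8*sin(v) + 1) - (v - 8*cos(v))*(v + cos(v))*(8*cos(v) - 1)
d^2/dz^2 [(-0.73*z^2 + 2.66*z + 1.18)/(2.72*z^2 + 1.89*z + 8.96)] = (7.105427357601e-15*z^4 + 46.865056*z^3 + 159.126528*z^2 - 352.567488*z - 256.38802)/(20.123648*z^6 + 41.948928*z^5 + 228.017328*z^4 + 283.120677*z^3 + 751.115904*z^2 + 455.196672*z + 719.323136)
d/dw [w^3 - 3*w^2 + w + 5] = 3*w^2 - 6*w + 1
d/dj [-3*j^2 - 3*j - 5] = -6*j - 3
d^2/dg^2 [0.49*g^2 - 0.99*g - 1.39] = 0.980000000000000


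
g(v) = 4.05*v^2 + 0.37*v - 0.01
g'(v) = 8.1*v + 0.37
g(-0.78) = 2.17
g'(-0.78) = -5.95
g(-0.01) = -0.01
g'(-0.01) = 0.29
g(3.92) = 63.67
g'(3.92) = 32.12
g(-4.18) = 69.21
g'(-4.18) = -33.49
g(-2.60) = 26.41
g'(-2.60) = -20.69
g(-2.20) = 18.78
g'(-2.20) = -17.45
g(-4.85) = 93.46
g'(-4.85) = -38.92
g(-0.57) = 1.09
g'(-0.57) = -4.25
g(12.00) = 587.63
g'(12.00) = 97.57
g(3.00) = 37.55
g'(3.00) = 24.67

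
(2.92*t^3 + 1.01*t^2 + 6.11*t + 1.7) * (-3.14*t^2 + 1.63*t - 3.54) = -9.1688*t^5 + 1.5882*t^4 - 27.8759*t^3 + 1.0459*t^2 - 18.8584*t - 6.018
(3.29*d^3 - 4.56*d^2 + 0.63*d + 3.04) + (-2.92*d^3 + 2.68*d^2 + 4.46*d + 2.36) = 0.37*d^3 - 1.88*d^2 + 5.09*d + 5.4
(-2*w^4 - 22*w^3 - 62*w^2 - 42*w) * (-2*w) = 4*w^5 + 44*w^4 + 124*w^3 + 84*w^2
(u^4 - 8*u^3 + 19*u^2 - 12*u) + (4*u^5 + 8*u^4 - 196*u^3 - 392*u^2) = 4*u^5 + 9*u^4 - 204*u^3 - 373*u^2 - 12*u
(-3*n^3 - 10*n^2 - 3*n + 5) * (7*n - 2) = -21*n^4 - 64*n^3 - n^2 + 41*n - 10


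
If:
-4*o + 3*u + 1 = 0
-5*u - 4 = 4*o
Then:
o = -7/32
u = -5/8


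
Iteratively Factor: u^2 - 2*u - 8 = (u - 4)*(u + 2)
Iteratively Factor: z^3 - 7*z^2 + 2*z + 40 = (z - 4)*(z^2 - 3*z - 10) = (z - 4)*(z + 2)*(z - 5)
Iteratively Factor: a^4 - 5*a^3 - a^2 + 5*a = (a + 1)*(a^3 - 6*a^2 + 5*a) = a*(a + 1)*(a^2 - 6*a + 5) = a*(a - 1)*(a + 1)*(a - 5)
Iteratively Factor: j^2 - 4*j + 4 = (j - 2)*(j - 2)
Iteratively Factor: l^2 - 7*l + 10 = (l - 5)*(l - 2)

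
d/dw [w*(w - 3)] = 2*w - 3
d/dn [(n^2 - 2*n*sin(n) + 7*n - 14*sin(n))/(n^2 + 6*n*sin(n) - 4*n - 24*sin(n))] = (-8*n^3*cos(n) + 8*n^2*sin(n) - 24*n^2*cos(n) - 11*n^2 - 20*n*sin(n) + 224*n*cos(n) + 132*sin(n)^2 - 224*sin(n))/((n - 4)^2*(n + 6*sin(n))^2)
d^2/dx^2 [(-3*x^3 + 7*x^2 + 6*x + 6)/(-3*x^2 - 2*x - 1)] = 2*(-9*x^3 - 81*x^2 - 45*x - 1)/(27*x^6 + 54*x^5 + 63*x^4 + 44*x^3 + 21*x^2 + 6*x + 1)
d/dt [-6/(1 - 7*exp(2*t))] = -84*exp(2*t)/(7*exp(2*t) - 1)^2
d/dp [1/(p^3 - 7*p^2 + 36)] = p*(14 - 3*p)/(p^3 - 7*p^2 + 36)^2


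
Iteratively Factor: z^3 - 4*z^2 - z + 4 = (z - 4)*(z^2 - 1) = (z - 4)*(z + 1)*(z - 1)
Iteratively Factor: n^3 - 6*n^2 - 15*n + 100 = (n - 5)*(n^2 - n - 20) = (n - 5)*(n + 4)*(n - 5)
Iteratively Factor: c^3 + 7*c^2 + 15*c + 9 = (c + 3)*(c^2 + 4*c + 3) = (c + 3)^2*(c + 1)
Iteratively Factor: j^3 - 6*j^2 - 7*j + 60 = (j - 4)*(j^2 - 2*j - 15) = (j - 5)*(j - 4)*(j + 3)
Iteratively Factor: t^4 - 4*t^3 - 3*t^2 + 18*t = (t)*(t^3 - 4*t^2 - 3*t + 18) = t*(t + 2)*(t^2 - 6*t + 9) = t*(t - 3)*(t + 2)*(t - 3)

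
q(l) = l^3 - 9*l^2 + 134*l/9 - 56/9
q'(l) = 3*l^2 - 18*l + 134/9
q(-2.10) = -86.44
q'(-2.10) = 65.92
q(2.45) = -9.06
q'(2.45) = -11.20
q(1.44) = -0.46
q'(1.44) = -4.81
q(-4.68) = -375.53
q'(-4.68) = 164.84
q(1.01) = 0.66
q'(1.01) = -0.23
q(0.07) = -5.22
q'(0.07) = 13.64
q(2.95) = -14.95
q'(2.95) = -12.10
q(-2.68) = -130.01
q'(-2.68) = 84.68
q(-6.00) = -635.56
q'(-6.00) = 230.89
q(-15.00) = -5629.56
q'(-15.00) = 959.89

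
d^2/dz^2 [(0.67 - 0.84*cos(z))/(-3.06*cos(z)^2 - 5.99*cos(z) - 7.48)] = (0.0345810530780818*(1 - cos(z)^2)^2 - 0.00671738602459883*cos(z)^5 + 0.143421052478751*cos(z)^3 + 0.0372999087823883*cos(z)^2 - 0.227227191417393*cos(z) - 0.113734392821998)/(0.290322580645161*cos(z)^2 + 0.56831119544592*cos(z) + 0.709677419354839)^3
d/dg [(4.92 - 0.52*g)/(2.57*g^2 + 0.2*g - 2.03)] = (1.3364*g^2 - 25.2888*g + 0.0715999999999999)/(6.6049*g^4 + 1.028*g^3 - 10.3942*g^2 - 0.812*g + 4.1209)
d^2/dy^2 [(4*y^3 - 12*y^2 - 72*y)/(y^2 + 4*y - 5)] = 120*(y^3 - 7*y^2 - 13*y - 29)/(y^6 + 12*y^5 + 33*y^4 - 56*y^3 - 165*y^2 + 300*y - 125)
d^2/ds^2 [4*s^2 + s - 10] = 8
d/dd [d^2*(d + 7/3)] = d*(9*d + 14)/3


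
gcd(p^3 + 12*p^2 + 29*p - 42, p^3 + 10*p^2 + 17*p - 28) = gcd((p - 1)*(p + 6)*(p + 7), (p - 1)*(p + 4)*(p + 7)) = p^2 + 6*p - 7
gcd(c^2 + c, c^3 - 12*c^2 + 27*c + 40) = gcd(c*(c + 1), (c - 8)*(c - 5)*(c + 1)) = c + 1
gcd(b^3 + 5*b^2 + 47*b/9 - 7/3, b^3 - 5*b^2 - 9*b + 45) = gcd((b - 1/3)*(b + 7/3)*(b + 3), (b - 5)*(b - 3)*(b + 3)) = b + 3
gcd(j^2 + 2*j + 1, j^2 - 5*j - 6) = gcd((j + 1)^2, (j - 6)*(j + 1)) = j + 1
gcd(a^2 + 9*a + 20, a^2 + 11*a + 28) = a + 4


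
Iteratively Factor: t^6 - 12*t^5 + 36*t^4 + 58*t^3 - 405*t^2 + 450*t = (t - 5)*(t^5 - 7*t^4 + t^3 + 63*t^2 - 90*t) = (t - 5)*(t - 2)*(t^4 - 5*t^3 - 9*t^2 + 45*t) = (t - 5)*(t - 2)*(t + 3)*(t^3 - 8*t^2 + 15*t) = (t - 5)*(t - 3)*(t - 2)*(t + 3)*(t^2 - 5*t) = t*(t - 5)*(t - 3)*(t - 2)*(t + 3)*(t - 5)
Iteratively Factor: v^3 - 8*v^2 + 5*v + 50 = (v - 5)*(v^2 - 3*v - 10) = (v - 5)*(v + 2)*(v - 5)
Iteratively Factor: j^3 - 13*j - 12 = (j - 4)*(j^2 + 4*j + 3) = (j - 4)*(j + 3)*(j + 1)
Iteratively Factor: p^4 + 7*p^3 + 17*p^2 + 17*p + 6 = (p + 2)*(p^3 + 5*p^2 + 7*p + 3) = (p + 1)*(p + 2)*(p^2 + 4*p + 3) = (p + 1)^2*(p + 2)*(p + 3)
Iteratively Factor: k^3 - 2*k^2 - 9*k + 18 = (k + 3)*(k^2 - 5*k + 6) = (k - 3)*(k + 3)*(k - 2)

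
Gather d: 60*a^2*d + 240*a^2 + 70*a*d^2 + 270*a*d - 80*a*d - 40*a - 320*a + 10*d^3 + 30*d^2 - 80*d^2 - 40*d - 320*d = 240*a^2 - 360*a + 10*d^3 + d^2*(70*a - 50) + d*(60*a^2 + 190*a - 360)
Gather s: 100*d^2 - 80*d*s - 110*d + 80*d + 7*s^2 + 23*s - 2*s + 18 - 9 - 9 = 100*d^2 - 30*d + 7*s^2 + s*(21 - 80*d)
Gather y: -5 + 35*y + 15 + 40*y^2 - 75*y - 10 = 40*y^2 - 40*y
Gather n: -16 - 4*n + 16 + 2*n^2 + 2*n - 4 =2*n^2 - 2*n - 4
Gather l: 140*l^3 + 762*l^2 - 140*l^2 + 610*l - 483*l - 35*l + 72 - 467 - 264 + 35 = 140*l^3 + 622*l^2 + 92*l - 624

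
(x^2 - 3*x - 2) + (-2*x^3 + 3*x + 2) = -2*x^3 + x^2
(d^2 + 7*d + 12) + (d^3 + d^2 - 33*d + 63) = d^3 + 2*d^2 - 26*d + 75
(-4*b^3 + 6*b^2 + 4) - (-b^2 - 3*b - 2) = -4*b^3 + 7*b^2 + 3*b + 6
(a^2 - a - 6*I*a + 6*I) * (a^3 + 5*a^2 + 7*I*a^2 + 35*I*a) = a^5 + 4*a^4 + I*a^4 + 37*a^3 + 4*I*a^3 + 168*a^2 - 5*I*a^2 - 210*a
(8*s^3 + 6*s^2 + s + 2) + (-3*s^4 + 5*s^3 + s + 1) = -3*s^4 + 13*s^3 + 6*s^2 + 2*s + 3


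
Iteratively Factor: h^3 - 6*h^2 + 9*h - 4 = (h - 1)*(h^2 - 5*h + 4) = (h - 1)^2*(h - 4)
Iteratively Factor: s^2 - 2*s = (s - 2)*(s)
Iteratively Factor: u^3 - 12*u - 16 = (u + 2)*(u^2 - 2*u - 8) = (u + 2)^2*(u - 4)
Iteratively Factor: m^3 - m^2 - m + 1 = (m - 1)*(m^2 - 1) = (m - 1)*(m + 1)*(m - 1)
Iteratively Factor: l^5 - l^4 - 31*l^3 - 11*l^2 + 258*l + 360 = (l - 4)*(l^4 + 3*l^3 - 19*l^2 - 87*l - 90) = (l - 4)*(l + 3)*(l^3 - 19*l - 30) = (l - 4)*(l + 2)*(l + 3)*(l^2 - 2*l - 15) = (l - 4)*(l + 2)*(l + 3)^2*(l - 5)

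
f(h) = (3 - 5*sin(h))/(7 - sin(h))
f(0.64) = 0.00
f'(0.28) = -0.68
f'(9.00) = 0.67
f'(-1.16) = -0.20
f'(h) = (3 - 5*sin(h))*cos(h)/(7 - sin(h))^2 - 5*cos(h)/(7 - sin(h)) = -32*cos(h)/(sin(h) - 7)^2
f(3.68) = 0.74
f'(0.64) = -0.63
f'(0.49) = -0.66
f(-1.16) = 0.96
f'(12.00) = -0.48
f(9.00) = 0.14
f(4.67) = 1.00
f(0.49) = 0.10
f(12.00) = 0.75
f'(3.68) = 0.49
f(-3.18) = 0.40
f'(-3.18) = 0.66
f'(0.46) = -0.67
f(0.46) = 0.12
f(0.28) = 0.24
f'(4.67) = 0.02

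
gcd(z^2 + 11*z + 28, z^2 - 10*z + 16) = 1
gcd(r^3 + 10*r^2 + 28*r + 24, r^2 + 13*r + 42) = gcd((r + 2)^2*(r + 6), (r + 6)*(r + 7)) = r + 6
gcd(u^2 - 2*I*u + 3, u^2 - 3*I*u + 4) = u + I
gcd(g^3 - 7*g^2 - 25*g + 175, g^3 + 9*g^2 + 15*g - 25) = g + 5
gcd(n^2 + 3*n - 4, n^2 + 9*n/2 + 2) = n + 4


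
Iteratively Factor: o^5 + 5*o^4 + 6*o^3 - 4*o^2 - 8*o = (o + 2)*(o^4 + 3*o^3 - 4*o) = (o + 2)^2*(o^3 + o^2 - 2*o) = o*(o + 2)^2*(o^2 + o - 2) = o*(o + 2)^3*(o - 1)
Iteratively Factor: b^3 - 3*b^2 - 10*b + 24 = (b - 4)*(b^2 + b - 6) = (b - 4)*(b - 2)*(b + 3)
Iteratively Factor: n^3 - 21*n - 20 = (n + 1)*(n^2 - n - 20) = (n - 5)*(n + 1)*(n + 4)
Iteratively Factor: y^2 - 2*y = (y - 2)*(y)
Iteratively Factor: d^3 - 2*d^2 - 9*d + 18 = (d - 3)*(d^2 + d - 6) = (d - 3)*(d - 2)*(d + 3)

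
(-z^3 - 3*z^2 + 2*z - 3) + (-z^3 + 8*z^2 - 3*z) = -2*z^3 + 5*z^2 - z - 3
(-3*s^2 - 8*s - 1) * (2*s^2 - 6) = -6*s^4 - 16*s^3 + 16*s^2 + 48*s + 6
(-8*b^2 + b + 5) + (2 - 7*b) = -8*b^2 - 6*b + 7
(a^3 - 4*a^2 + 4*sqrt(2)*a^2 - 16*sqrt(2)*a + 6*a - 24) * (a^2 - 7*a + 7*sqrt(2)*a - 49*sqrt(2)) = a^5 - 11*a^4 + 11*sqrt(2)*a^4 - 121*sqrt(2)*a^3 + 90*a^3 - 682*a^2 + 350*sqrt(2)*a^2 - 462*sqrt(2)*a + 1736*a + 1176*sqrt(2)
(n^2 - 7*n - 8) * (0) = 0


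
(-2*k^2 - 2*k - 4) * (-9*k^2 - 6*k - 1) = 18*k^4 + 30*k^3 + 50*k^2 + 26*k + 4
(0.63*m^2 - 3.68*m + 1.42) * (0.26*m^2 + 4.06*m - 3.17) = 0.1638*m^4 + 1.601*m^3 - 16.5687*m^2 + 17.4308*m - 4.5014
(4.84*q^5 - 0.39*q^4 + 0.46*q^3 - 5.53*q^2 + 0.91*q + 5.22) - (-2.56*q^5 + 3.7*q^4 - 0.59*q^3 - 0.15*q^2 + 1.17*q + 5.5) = 7.4*q^5 - 4.09*q^4 + 1.05*q^3 - 5.38*q^2 - 0.26*q - 0.28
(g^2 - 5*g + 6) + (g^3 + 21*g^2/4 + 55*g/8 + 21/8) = g^3 + 25*g^2/4 + 15*g/8 + 69/8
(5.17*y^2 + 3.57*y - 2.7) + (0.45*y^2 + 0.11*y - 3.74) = 5.62*y^2 + 3.68*y - 6.44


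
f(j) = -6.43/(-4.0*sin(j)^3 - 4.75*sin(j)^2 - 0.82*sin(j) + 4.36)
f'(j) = -6.43*(12.0*sin(j)^2*cos(j) + 9.5*sin(j)*cos(j) + 0.82*cos(j))/(-4.0*sin(j)^3 - 4.75*sin(j)^2 - 0.82*sin(j) + 4.36)^2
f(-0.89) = -1.61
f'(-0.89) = -0.17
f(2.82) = -1.84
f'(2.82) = 2.50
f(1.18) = 1.78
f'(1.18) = -3.71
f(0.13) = -1.54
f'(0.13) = -0.83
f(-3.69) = -3.10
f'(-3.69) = 11.52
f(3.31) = -1.47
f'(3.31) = -0.14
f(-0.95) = -1.59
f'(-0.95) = -0.24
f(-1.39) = -1.47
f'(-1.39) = -0.19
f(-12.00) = -3.32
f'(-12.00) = -13.59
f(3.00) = -1.55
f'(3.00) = 0.89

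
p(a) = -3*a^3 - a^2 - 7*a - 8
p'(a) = -9*a^2 - 2*a - 7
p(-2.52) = 51.30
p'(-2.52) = -59.11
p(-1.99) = 25.61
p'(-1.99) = -38.66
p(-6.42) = 789.55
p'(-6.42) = -365.11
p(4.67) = -368.04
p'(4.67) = -212.62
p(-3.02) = 86.65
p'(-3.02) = -83.04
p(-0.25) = -6.27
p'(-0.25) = -7.06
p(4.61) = -355.44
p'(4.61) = -207.49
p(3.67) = -195.45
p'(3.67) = -135.56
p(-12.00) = 5116.00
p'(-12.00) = -1279.00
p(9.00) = -2339.00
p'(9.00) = -754.00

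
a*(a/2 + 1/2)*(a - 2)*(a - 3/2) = a^4/2 - 5*a^3/4 - a^2/4 + 3*a/2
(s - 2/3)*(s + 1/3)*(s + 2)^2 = s^4 + 11*s^3/3 + 22*s^2/9 - 20*s/9 - 8/9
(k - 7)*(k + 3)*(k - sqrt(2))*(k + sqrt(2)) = k^4 - 4*k^3 - 23*k^2 + 8*k + 42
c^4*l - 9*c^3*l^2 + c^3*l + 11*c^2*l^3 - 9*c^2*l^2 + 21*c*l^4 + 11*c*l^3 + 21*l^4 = (c - 7*l)*(c - 3*l)*(c + l)*(c*l + l)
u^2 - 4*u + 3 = (u - 3)*(u - 1)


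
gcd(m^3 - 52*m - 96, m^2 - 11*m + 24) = m - 8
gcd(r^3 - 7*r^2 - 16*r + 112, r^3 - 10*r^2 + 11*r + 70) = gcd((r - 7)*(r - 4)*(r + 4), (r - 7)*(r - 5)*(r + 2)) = r - 7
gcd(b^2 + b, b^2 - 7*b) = b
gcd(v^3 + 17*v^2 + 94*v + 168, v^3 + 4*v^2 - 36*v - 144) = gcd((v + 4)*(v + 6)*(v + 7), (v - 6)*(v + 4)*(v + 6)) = v^2 + 10*v + 24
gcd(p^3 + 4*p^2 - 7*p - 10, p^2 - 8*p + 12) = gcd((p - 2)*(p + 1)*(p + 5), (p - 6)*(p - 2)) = p - 2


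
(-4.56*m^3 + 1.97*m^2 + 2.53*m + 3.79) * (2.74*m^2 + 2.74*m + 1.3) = -12.4944*m^5 - 7.0966*m^4 + 6.402*m^3 + 19.8778*m^2 + 13.6736*m + 4.927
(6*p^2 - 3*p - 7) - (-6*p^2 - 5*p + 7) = 12*p^2 + 2*p - 14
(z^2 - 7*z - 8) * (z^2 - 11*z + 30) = z^4 - 18*z^3 + 99*z^2 - 122*z - 240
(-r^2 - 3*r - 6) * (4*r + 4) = -4*r^3 - 16*r^2 - 36*r - 24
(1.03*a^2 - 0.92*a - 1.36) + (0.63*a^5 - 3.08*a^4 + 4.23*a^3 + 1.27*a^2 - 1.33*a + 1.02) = 0.63*a^5 - 3.08*a^4 + 4.23*a^3 + 2.3*a^2 - 2.25*a - 0.34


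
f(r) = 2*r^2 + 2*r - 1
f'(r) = 4*r + 2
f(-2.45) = 6.10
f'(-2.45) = -7.80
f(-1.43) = 0.23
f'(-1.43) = -3.72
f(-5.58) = 50.11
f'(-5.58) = -20.32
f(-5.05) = 39.90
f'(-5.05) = -18.20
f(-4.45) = 29.70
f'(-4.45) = -15.80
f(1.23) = 4.49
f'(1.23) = 6.92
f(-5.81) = 54.89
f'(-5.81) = -21.24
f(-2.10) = 3.62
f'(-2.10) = -6.40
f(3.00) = 23.00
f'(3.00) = 14.00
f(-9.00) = 143.00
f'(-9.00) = -34.00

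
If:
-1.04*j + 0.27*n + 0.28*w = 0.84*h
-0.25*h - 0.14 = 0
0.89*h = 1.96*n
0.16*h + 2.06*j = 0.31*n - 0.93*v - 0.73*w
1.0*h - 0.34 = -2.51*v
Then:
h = -0.56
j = 0.15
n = -0.25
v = 0.36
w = -0.87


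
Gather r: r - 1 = r - 1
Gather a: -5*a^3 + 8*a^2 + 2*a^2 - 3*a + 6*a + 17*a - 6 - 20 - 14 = -5*a^3 + 10*a^2 + 20*a - 40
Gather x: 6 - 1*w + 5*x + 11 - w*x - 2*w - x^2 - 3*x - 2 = -3*w - x^2 + x*(2 - w) + 15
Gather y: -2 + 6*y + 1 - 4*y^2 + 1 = -4*y^2 + 6*y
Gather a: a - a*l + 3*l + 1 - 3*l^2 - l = a*(1 - l) - 3*l^2 + 2*l + 1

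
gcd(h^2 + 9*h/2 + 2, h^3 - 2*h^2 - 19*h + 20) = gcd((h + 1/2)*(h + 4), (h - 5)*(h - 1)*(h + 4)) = h + 4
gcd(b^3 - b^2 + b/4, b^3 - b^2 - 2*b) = b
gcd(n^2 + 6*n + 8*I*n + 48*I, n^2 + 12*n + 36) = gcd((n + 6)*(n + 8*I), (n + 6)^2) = n + 6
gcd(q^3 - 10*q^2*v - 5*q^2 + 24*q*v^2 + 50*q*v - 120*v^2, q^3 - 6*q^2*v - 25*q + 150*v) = q^2 - 6*q*v - 5*q + 30*v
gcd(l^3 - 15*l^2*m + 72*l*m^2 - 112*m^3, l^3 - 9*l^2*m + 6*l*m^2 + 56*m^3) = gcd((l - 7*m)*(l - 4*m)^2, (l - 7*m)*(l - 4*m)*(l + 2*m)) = l^2 - 11*l*m + 28*m^2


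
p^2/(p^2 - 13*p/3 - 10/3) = 3*p^2/(3*p^2 - 13*p - 10)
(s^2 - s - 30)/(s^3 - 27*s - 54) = (s + 5)/(s^2 + 6*s + 9)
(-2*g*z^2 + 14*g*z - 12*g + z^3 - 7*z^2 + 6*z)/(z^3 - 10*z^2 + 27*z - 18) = (-2*g + z)/(z - 3)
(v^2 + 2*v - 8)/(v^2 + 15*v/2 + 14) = 2*(v - 2)/(2*v + 7)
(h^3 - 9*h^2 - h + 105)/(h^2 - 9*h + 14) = (h^2 - 2*h - 15)/(h - 2)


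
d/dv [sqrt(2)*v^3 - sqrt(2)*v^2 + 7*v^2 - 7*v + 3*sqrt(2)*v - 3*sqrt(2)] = 3*sqrt(2)*v^2 - 2*sqrt(2)*v + 14*v - 7 + 3*sqrt(2)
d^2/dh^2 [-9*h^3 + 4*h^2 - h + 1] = 8 - 54*h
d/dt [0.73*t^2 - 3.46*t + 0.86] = 1.46*t - 3.46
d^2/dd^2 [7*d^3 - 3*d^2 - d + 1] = 42*d - 6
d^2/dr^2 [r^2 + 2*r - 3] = 2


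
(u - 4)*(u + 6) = u^2 + 2*u - 24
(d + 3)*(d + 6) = d^2 + 9*d + 18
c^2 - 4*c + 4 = (c - 2)^2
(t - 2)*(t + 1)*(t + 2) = t^3 + t^2 - 4*t - 4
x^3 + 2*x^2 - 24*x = x*(x - 4)*(x + 6)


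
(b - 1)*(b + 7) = b^2 + 6*b - 7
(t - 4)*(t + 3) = t^2 - t - 12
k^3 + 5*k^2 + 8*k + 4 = (k + 1)*(k + 2)^2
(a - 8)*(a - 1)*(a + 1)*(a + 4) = a^4 - 4*a^3 - 33*a^2 + 4*a + 32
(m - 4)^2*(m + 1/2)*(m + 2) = m^4 - 11*m^3/2 - 3*m^2 + 32*m + 16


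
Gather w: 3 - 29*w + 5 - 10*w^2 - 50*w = -10*w^2 - 79*w + 8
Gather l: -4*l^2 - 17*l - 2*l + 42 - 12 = -4*l^2 - 19*l + 30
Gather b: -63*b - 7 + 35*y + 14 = -63*b + 35*y + 7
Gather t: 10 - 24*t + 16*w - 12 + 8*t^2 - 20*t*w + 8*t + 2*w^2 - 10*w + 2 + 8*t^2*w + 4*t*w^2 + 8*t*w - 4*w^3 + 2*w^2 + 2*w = t^2*(8*w + 8) + t*(4*w^2 - 12*w - 16) - 4*w^3 + 4*w^2 + 8*w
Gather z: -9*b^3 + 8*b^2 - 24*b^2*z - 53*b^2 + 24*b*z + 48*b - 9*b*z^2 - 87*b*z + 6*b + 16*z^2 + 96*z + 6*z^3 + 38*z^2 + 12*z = -9*b^3 - 45*b^2 + 54*b + 6*z^3 + z^2*(54 - 9*b) + z*(-24*b^2 - 63*b + 108)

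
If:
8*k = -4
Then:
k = -1/2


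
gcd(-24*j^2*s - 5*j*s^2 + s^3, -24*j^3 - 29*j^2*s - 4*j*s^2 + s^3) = -24*j^2 - 5*j*s + s^2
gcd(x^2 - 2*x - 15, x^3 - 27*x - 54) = x + 3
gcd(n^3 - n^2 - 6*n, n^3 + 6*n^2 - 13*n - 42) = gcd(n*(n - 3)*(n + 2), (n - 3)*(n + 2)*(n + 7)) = n^2 - n - 6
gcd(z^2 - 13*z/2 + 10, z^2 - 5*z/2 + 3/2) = 1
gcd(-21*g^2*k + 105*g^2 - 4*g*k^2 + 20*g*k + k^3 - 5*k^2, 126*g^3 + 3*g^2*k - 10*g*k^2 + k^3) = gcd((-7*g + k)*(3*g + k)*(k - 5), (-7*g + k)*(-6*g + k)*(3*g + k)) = 21*g^2 + 4*g*k - k^2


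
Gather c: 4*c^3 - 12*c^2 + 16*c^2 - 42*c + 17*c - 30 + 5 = 4*c^3 + 4*c^2 - 25*c - 25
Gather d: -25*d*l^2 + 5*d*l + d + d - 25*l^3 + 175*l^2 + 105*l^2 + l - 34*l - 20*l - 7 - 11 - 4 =d*(-25*l^2 + 5*l + 2) - 25*l^3 + 280*l^2 - 53*l - 22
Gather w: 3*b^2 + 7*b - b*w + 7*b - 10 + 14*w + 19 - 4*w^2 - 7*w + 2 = 3*b^2 + 14*b - 4*w^2 + w*(7 - b) + 11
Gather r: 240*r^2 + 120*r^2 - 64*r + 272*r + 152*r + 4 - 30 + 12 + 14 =360*r^2 + 360*r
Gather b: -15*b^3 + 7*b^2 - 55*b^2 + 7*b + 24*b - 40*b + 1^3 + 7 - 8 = -15*b^3 - 48*b^2 - 9*b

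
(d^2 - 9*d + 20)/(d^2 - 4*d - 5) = (d - 4)/(d + 1)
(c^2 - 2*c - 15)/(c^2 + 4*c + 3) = (c - 5)/(c + 1)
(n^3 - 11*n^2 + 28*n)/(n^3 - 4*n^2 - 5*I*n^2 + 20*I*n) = (n - 7)/(n - 5*I)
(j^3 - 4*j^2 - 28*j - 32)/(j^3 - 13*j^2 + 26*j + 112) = (j + 2)/(j - 7)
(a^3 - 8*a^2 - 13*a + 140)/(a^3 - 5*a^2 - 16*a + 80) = (a - 7)/(a - 4)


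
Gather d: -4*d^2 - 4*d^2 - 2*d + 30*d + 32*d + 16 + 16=-8*d^2 + 60*d + 32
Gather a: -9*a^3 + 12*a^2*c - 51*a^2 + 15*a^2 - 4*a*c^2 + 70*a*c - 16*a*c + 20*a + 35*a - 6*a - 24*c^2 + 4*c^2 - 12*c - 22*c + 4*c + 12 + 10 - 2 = -9*a^3 + a^2*(12*c - 36) + a*(-4*c^2 + 54*c + 49) - 20*c^2 - 30*c + 20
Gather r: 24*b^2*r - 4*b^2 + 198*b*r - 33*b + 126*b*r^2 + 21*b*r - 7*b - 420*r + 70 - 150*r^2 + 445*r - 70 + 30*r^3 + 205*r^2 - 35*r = -4*b^2 - 40*b + 30*r^3 + r^2*(126*b + 55) + r*(24*b^2 + 219*b - 10)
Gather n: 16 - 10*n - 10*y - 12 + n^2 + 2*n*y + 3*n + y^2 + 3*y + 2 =n^2 + n*(2*y - 7) + y^2 - 7*y + 6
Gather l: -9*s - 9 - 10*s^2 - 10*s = -10*s^2 - 19*s - 9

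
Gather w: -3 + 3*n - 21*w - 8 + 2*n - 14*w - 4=5*n - 35*w - 15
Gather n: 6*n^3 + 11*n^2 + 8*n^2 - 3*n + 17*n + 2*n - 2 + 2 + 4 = 6*n^3 + 19*n^2 + 16*n + 4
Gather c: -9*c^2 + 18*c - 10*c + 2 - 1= -9*c^2 + 8*c + 1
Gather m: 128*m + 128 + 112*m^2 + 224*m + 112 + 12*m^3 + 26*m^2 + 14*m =12*m^3 + 138*m^2 + 366*m + 240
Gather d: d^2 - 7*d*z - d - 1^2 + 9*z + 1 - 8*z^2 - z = d^2 + d*(-7*z - 1) - 8*z^2 + 8*z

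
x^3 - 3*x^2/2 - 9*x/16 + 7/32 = (x - 7/4)*(x - 1/4)*(x + 1/2)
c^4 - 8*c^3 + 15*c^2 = c^2*(c - 5)*(c - 3)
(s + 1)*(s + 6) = s^2 + 7*s + 6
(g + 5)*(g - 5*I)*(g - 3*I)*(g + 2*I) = g^4 + 5*g^3 - 6*I*g^3 + g^2 - 30*I*g^2 + 5*g - 30*I*g - 150*I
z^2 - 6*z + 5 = (z - 5)*(z - 1)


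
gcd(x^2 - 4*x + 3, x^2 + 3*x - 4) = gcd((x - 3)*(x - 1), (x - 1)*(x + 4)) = x - 1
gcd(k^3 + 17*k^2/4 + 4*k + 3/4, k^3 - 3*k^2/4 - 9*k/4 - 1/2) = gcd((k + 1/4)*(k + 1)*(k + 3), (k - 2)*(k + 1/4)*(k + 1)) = k^2 + 5*k/4 + 1/4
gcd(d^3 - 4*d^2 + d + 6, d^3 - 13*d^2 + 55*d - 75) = d - 3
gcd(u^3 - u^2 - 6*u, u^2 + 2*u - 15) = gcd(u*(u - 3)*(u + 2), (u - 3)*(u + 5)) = u - 3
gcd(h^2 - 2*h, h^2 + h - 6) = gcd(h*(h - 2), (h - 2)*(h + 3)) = h - 2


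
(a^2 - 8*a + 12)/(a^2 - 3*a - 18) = (a - 2)/(a + 3)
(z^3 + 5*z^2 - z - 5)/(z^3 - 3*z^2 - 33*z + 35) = (z + 1)/(z - 7)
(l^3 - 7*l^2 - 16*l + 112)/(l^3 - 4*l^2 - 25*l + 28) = (l - 4)/(l - 1)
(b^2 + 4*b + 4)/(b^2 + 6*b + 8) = (b + 2)/(b + 4)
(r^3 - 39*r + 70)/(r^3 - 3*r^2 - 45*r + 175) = (r - 2)/(r - 5)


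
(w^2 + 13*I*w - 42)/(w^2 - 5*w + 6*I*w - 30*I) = (w + 7*I)/(w - 5)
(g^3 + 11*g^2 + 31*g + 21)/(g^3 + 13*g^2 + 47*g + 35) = (g + 3)/(g + 5)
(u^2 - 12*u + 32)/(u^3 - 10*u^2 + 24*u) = (u - 8)/(u*(u - 6))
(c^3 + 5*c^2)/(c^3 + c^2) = (c + 5)/(c + 1)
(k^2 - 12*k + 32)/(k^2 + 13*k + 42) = (k^2 - 12*k + 32)/(k^2 + 13*k + 42)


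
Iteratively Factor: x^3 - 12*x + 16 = (x - 2)*(x^2 + 2*x - 8) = (x - 2)*(x + 4)*(x - 2)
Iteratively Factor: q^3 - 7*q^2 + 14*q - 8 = (q - 2)*(q^2 - 5*q + 4) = (q - 2)*(q - 1)*(q - 4)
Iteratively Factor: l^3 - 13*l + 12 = (l + 4)*(l^2 - 4*l + 3) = (l - 3)*(l + 4)*(l - 1)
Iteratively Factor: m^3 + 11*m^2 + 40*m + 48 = (m + 3)*(m^2 + 8*m + 16) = (m + 3)*(m + 4)*(m + 4)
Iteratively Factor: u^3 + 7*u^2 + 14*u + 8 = (u + 1)*(u^2 + 6*u + 8) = (u + 1)*(u + 2)*(u + 4)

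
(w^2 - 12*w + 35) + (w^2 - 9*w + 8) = 2*w^2 - 21*w + 43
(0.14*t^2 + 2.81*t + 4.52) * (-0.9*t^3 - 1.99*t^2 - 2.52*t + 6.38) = -0.126*t^5 - 2.8076*t^4 - 10.0127*t^3 - 15.1828*t^2 + 6.5374*t + 28.8376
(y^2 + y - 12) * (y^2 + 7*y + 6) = y^4 + 8*y^3 + y^2 - 78*y - 72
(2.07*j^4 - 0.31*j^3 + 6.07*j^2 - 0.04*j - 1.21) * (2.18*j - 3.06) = 4.5126*j^5 - 7.01*j^4 + 14.1812*j^3 - 18.6614*j^2 - 2.5154*j + 3.7026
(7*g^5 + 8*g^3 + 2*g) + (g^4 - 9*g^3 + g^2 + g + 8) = 7*g^5 + g^4 - g^3 + g^2 + 3*g + 8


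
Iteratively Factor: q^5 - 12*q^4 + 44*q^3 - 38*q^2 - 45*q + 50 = (q - 1)*(q^4 - 11*q^3 + 33*q^2 - 5*q - 50) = (q - 5)*(q - 1)*(q^3 - 6*q^2 + 3*q + 10) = (q - 5)*(q - 2)*(q - 1)*(q^2 - 4*q - 5) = (q - 5)*(q - 2)*(q - 1)*(q + 1)*(q - 5)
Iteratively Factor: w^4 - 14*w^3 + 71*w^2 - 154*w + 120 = (w - 3)*(w^3 - 11*w^2 + 38*w - 40) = (w - 3)*(w - 2)*(w^2 - 9*w + 20) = (w - 4)*(w - 3)*(w - 2)*(w - 5)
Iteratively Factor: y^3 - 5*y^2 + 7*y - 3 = (y - 1)*(y^2 - 4*y + 3) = (y - 3)*(y - 1)*(y - 1)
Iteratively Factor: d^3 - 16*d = (d - 4)*(d^2 + 4*d) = (d - 4)*(d + 4)*(d)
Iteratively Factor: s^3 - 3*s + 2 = (s - 1)*(s^2 + s - 2) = (s - 1)^2*(s + 2)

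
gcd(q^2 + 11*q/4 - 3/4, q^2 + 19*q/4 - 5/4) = q - 1/4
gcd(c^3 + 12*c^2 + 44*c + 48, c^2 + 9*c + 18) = c + 6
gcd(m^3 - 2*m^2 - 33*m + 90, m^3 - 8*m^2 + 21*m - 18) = m - 3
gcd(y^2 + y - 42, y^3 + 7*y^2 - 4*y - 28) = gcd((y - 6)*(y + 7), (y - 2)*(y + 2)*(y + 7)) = y + 7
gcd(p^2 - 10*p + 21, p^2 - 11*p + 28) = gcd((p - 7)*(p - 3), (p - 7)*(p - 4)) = p - 7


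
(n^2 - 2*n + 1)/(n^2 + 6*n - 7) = (n - 1)/(n + 7)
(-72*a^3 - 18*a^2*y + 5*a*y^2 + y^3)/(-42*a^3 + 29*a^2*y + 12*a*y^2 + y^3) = (-12*a^2 - a*y + y^2)/(-7*a^2 + 6*a*y + y^2)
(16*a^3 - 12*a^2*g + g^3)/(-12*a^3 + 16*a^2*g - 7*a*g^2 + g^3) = (-4*a - g)/(3*a - g)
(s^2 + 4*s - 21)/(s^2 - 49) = (s - 3)/(s - 7)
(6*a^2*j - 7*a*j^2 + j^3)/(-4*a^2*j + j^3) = (-6*a^2 + 7*a*j - j^2)/(4*a^2 - j^2)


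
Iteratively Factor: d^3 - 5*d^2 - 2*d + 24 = (d + 2)*(d^2 - 7*d + 12) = (d - 3)*(d + 2)*(d - 4)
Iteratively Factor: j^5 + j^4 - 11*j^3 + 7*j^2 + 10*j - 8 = (j + 1)*(j^4 - 11*j^2 + 18*j - 8) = (j - 1)*(j + 1)*(j^3 + j^2 - 10*j + 8) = (j - 1)^2*(j + 1)*(j^2 + 2*j - 8) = (j - 2)*(j - 1)^2*(j + 1)*(j + 4)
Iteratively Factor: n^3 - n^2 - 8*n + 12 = (n - 2)*(n^2 + n - 6) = (n - 2)^2*(n + 3)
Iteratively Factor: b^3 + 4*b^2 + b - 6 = (b - 1)*(b^2 + 5*b + 6) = (b - 1)*(b + 2)*(b + 3)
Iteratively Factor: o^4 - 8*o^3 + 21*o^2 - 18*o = (o)*(o^3 - 8*o^2 + 21*o - 18) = o*(o - 3)*(o^2 - 5*o + 6) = o*(o - 3)^2*(o - 2)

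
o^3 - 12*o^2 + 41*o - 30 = (o - 6)*(o - 5)*(o - 1)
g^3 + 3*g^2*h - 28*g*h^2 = g*(g - 4*h)*(g + 7*h)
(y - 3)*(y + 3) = y^2 - 9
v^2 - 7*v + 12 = (v - 4)*(v - 3)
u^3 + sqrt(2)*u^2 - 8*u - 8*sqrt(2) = (u - 2*sqrt(2))*(u + sqrt(2))*(u + 2*sqrt(2))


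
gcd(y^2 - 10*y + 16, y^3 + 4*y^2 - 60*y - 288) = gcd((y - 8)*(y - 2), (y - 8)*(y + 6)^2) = y - 8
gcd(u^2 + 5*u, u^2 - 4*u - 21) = 1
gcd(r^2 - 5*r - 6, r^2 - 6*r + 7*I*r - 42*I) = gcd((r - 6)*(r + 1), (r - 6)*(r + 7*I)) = r - 6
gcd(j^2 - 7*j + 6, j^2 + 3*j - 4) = j - 1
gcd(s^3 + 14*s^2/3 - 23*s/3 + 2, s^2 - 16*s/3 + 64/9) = 1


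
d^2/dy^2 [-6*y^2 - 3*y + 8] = -12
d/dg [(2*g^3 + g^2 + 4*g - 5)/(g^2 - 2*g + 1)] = 2*(g^3 - 3*g^2 - 3*g + 3)/(g^3 - 3*g^2 + 3*g - 1)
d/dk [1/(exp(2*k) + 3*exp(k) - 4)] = (-2*exp(k) - 3)*exp(k)/(exp(2*k) + 3*exp(k) - 4)^2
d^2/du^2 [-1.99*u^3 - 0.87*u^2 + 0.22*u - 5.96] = -11.94*u - 1.74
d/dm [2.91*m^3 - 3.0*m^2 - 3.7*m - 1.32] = 8.73*m^2 - 6.0*m - 3.7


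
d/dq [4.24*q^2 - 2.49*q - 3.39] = 8.48*q - 2.49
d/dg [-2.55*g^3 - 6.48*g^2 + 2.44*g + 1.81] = -7.65*g^2 - 12.96*g + 2.44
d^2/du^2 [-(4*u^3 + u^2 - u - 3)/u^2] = 2*(u + 9)/u^4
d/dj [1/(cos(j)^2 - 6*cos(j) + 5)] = 2*(cos(j) - 3)*sin(j)/(cos(j)^2 - 6*cos(j) + 5)^2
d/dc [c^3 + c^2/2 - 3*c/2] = 3*c^2 + c - 3/2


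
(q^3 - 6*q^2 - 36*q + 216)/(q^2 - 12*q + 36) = q + 6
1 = 1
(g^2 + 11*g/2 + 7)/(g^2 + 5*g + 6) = (g + 7/2)/(g + 3)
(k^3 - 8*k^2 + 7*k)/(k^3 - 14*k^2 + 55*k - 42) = k/(k - 6)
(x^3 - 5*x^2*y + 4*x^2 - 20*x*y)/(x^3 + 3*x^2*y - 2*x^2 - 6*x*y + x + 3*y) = x*(x^2 - 5*x*y + 4*x - 20*y)/(x^3 + 3*x^2*y - 2*x^2 - 6*x*y + x + 3*y)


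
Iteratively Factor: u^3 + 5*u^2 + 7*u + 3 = (u + 3)*(u^2 + 2*u + 1) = (u + 1)*(u + 3)*(u + 1)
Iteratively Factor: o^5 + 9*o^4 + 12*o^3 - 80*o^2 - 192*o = (o + 4)*(o^4 + 5*o^3 - 8*o^2 - 48*o) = (o + 4)^2*(o^3 + o^2 - 12*o) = o*(o + 4)^2*(o^2 + o - 12) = o*(o + 4)^3*(o - 3)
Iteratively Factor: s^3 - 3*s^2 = (s)*(s^2 - 3*s) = s*(s - 3)*(s)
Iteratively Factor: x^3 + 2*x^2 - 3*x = (x - 1)*(x^2 + 3*x) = (x - 1)*(x + 3)*(x)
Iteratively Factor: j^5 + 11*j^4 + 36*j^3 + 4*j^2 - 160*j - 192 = (j + 3)*(j^4 + 8*j^3 + 12*j^2 - 32*j - 64) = (j + 3)*(j + 4)*(j^3 + 4*j^2 - 4*j - 16) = (j - 2)*(j + 3)*(j + 4)*(j^2 + 6*j + 8) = (j - 2)*(j + 2)*(j + 3)*(j + 4)*(j + 4)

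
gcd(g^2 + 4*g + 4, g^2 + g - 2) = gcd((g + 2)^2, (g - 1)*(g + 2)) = g + 2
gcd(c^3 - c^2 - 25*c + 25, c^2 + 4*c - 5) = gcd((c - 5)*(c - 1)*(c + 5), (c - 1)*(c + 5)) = c^2 + 4*c - 5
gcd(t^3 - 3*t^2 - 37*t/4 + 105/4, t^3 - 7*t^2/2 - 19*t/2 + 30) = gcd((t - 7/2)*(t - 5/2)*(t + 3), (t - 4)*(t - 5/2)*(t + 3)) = t^2 + t/2 - 15/2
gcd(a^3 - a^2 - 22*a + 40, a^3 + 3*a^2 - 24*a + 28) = a - 2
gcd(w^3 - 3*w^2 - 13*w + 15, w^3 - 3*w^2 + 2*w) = w - 1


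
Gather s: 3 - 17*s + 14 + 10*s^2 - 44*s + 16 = 10*s^2 - 61*s + 33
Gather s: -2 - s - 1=-s - 3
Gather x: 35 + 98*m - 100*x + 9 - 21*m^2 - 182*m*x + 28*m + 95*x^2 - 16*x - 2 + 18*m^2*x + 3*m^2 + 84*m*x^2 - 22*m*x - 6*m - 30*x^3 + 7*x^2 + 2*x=-18*m^2 + 120*m - 30*x^3 + x^2*(84*m + 102) + x*(18*m^2 - 204*m - 114) + 42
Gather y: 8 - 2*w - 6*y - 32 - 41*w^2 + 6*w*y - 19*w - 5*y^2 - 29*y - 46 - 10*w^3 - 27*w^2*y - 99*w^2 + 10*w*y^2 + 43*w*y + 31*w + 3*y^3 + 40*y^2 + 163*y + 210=-10*w^3 - 140*w^2 + 10*w + 3*y^3 + y^2*(10*w + 35) + y*(-27*w^2 + 49*w + 128) + 140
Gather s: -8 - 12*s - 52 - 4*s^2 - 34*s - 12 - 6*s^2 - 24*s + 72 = -10*s^2 - 70*s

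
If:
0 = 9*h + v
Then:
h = -v/9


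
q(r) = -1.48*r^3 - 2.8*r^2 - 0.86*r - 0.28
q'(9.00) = -410.90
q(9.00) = -1313.74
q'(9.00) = -410.90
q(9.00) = -1313.74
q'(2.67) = -47.46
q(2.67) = -50.71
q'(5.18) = -149.00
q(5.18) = -285.57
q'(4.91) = -135.40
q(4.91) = -247.19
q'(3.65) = -80.45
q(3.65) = -112.69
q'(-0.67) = 0.90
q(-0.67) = -0.52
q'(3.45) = -73.03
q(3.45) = -97.35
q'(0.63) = -6.15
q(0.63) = -2.30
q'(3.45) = -73.03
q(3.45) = -97.35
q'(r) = -4.44*r^2 - 5.6*r - 0.86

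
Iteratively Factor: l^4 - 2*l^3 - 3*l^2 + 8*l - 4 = (l + 2)*(l^3 - 4*l^2 + 5*l - 2) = (l - 1)*(l + 2)*(l^2 - 3*l + 2) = (l - 2)*(l - 1)*(l + 2)*(l - 1)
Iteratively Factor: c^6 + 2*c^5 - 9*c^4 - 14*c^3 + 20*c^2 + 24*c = (c)*(c^5 + 2*c^4 - 9*c^3 - 14*c^2 + 20*c + 24) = c*(c - 2)*(c^4 + 4*c^3 - c^2 - 16*c - 12) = c*(c - 2)^2*(c^3 + 6*c^2 + 11*c + 6) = c*(c - 2)^2*(c + 2)*(c^2 + 4*c + 3) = c*(c - 2)^2*(c + 1)*(c + 2)*(c + 3)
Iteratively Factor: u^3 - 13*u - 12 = (u + 3)*(u^2 - 3*u - 4) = (u - 4)*(u + 3)*(u + 1)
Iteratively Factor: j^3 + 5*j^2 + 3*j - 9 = (j + 3)*(j^2 + 2*j - 3) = (j + 3)^2*(j - 1)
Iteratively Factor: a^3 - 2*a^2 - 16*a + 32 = (a - 4)*(a^2 + 2*a - 8) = (a - 4)*(a - 2)*(a + 4)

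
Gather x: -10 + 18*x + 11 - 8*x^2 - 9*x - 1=-8*x^2 + 9*x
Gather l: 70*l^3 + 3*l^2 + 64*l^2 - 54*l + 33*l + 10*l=70*l^3 + 67*l^2 - 11*l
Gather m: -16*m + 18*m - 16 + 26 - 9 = 2*m + 1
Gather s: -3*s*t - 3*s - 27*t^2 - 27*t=s*(-3*t - 3) - 27*t^2 - 27*t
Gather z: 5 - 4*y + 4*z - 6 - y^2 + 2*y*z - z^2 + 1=-y^2 - 4*y - z^2 + z*(2*y + 4)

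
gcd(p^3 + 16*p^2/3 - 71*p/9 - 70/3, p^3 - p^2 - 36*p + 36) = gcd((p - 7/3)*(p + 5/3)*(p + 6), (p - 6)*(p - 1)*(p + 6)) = p + 6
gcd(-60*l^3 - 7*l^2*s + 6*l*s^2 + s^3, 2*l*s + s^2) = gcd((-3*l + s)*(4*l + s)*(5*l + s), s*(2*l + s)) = 1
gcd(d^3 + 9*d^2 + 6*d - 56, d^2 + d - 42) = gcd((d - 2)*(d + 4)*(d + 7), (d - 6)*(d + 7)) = d + 7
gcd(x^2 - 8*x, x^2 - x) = x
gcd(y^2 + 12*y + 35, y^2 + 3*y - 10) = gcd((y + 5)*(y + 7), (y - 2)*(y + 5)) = y + 5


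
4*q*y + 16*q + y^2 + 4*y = (4*q + y)*(y + 4)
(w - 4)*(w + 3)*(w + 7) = w^3 + 6*w^2 - 19*w - 84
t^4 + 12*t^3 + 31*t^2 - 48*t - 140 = (t - 2)*(t + 2)*(t + 5)*(t + 7)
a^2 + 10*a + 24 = (a + 4)*(a + 6)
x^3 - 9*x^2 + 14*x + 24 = (x - 6)*(x - 4)*(x + 1)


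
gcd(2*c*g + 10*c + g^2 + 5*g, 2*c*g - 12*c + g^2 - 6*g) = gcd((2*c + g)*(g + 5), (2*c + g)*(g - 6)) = 2*c + g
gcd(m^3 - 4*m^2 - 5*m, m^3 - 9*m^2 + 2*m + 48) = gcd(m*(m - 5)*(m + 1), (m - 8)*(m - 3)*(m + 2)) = 1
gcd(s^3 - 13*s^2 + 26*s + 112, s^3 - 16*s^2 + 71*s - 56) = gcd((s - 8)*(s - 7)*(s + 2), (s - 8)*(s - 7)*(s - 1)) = s^2 - 15*s + 56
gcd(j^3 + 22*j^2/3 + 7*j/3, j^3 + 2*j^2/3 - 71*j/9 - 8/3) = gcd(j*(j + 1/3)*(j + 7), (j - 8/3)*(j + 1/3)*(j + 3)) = j + 1/3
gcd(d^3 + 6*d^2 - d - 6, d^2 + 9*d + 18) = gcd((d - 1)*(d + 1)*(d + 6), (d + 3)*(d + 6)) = d + 6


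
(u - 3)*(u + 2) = u^2 - u - 6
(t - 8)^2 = t^2 - 16*t + 64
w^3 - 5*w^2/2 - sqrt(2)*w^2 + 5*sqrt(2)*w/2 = w*(w - 5/2)*(w - sqrt(2))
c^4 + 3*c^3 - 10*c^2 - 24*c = c*(c - 3)*(c + 2)*(c + 4)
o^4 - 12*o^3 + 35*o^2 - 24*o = o*(o - 8)*(o - 3)*(o - 1)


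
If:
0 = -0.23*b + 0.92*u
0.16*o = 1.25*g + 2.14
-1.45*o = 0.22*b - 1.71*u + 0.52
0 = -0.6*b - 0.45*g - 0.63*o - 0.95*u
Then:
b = 1.09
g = -1.74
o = -0.20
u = 0.27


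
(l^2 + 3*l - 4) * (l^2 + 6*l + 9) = l^4 + 9*l^3 + 23*l^2 + 3*l - 36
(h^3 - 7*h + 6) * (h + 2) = h^4 + 2*h^3 - 7*h^2 - 8*h + 12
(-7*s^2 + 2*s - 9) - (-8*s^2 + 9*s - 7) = s^2 - 7*s - 2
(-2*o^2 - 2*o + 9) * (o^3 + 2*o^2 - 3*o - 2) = -2*o^5 - 6*o^4 + 11*o^3 + 28*o^2 - 23*o - 18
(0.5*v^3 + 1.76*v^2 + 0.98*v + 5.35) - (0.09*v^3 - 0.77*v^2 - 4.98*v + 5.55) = 0.41*v^3 + 2.53*v^2 + 5.96*v - 0.2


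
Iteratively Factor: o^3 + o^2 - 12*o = (o)*(o^2 + o - 12) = o*(o - 3)*(o + 4)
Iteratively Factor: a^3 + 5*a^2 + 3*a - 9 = (a + 3)*(a^2 + 2*a - 3) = (a + 3)^2*(a - 1)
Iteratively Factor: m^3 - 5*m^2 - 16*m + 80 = (m - 4)*(m^2 - m - 20) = (m - 4)*(m + 4)*(m - 5)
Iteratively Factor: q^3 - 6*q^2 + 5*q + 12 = (q + 1)*(q^2 - 7*q + 12) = (q - 3)*(q + 1)*(q - 4)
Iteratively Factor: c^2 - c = (c - 1)*(c)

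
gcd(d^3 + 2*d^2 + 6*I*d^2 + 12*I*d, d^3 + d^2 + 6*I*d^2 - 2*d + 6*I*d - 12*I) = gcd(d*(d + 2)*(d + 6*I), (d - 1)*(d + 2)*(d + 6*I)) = d^2 + d*(2 + 6*I) + 12*I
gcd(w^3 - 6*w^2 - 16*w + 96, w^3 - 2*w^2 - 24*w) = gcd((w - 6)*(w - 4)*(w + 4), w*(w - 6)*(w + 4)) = w^2 - 2*w - 24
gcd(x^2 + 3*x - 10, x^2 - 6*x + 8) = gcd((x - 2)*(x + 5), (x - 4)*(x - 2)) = x - 2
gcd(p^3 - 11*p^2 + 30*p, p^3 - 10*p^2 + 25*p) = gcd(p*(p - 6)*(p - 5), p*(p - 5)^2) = p^2 - 5*p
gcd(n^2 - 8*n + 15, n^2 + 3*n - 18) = n - 3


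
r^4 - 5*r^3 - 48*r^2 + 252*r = r*(r - 6)^2*(r + 7)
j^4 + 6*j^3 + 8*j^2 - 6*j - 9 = (j - 1)*(j + 1)*(j + 3)^2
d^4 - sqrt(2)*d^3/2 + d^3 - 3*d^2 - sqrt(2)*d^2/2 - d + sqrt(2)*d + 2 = (d - 1)*(d + 2)*(d - sqrt(2))*(d + sqrt(2)/2)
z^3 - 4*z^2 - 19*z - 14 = (z - 7)*(z + 1)*(z + 2)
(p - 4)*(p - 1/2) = p^2 - 9*p/2 + 2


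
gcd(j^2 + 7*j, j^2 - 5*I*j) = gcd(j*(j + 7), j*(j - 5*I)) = j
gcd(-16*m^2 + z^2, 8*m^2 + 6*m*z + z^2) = 4*m + z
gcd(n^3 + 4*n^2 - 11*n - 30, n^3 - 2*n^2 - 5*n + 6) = n^2 - n - 6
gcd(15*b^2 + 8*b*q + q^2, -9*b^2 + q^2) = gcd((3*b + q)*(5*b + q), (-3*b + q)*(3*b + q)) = 3*b + q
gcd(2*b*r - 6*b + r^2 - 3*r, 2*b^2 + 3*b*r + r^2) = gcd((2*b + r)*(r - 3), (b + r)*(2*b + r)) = 2*b + r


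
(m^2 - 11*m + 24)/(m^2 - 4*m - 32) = (m - 3)/(m + 4)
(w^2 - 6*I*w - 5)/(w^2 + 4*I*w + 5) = (w - 5*I)/(w + 5*I)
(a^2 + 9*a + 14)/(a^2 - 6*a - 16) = (a + 7)/(a - 8)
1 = 1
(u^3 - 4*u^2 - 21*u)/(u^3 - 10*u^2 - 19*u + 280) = u*(u + 3)/(u^2 - 3*u - 40)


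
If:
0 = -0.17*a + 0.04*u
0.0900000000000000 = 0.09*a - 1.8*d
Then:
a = 0.235294117647059*u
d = 0.0117647058823529*u - 0.05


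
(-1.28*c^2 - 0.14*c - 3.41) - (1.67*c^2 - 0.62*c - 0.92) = -2.95*c^2 + 0.48*c - 2.49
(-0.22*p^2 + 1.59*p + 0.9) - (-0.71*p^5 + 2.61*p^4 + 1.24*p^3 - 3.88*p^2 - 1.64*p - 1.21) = 0.71*p^5 - 2.61*p^4 - 1.24*p^3 + 3.66*p^2 + 3.23*p + 2.11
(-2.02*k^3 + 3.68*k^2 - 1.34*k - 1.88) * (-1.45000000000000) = 2.929*k^3 - 5.336*k^2 + 1.943*k + 2.726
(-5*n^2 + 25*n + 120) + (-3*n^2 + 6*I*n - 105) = -8*n^2 + 25*n + 6*I*n + 15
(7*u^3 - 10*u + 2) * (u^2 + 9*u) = 7*u^5 + 63*u^4 - 10*u^3 - 88*u^2 + 18*u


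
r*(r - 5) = r^2 - 5*r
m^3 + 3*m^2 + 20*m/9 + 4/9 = (m + 1/3)*(m + 2/3)*(m + 2)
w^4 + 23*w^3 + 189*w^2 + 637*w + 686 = (w + 2)*(w + 7)^3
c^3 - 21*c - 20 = (c - 5)*(c + 1)*(c + 4)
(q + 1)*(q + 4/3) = q^2 + 7*q/3 + 4/3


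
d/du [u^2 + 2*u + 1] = 2*u + 2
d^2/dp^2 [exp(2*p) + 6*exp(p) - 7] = (4*exp(p) + 6)*exp(p)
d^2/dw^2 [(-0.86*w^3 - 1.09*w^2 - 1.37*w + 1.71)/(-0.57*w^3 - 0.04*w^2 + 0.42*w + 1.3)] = (-1.77635683940025e-15*w^7 + 0.669066*w^6 + 3.905982*w^5 + 2.733264*w^4 + 11.773664*w^3 + 17.779308*w^2 + 1.717548*w + 1.407032)/(0.185193*w^9 + 0.038988*w^8 - 0.406638*w^7 - 1.324502*w^6 + 0.121788*w^5 + 1.882248*w^4 + 2.946852*w^3 - 0.48516*w^2 - 2.1294*w - 2.197)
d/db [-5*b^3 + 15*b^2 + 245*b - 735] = -15*b^2 + 30*b + 245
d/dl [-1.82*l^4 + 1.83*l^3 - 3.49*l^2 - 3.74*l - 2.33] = -7.28*l^3 + 5.49*l^2 - 6.98*l - 3.74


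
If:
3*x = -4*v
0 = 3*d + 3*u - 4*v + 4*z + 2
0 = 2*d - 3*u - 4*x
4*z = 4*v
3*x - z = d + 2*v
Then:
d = -42/89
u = -52/267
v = 6/89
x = -8/89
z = 6/89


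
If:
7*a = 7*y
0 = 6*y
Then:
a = 0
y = 0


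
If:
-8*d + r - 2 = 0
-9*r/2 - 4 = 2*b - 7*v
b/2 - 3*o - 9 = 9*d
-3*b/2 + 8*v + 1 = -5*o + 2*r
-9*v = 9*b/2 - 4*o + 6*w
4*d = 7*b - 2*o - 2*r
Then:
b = 83/316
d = 127/474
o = -7129/1896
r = 982/237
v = 523/158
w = -87241/11376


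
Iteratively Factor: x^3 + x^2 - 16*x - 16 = (x + 1)*(x^2 - 16) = (x - 4)*(x + 1)*(x + 4)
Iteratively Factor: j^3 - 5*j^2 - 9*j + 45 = (j - 3)*(j^2 - 2*j - 15) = (j - 5)*(j - 3)*(j + 3)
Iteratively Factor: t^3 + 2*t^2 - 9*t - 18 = (t + 3)*(t^2 - t - 6) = (t - 3)*(t + 3)*(t + 2)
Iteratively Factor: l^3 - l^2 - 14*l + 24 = (l - 2)*(l^2 + l - 12) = (l - 2)*(l + 4)*(l - 3)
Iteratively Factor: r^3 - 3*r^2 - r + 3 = (r + 1)*(r^2 - 4*r + 3) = (r - 3)*(r + 1)*(r - 1)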